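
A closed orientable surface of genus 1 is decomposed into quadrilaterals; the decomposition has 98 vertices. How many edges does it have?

196

χ = 2 − 2·1 = 0, and every face is a square so 4F = 2E.
V − E + F = 0 with E = 4F/2 gives 98 − (4/2 − 1)·F = 0, so F = 98 and E = 196.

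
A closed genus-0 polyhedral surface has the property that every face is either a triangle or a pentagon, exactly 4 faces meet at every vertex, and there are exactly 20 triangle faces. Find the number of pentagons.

Let x be the number of pentagons; then F = 20 + x.
Edge–face incidences: 2E = 3·20 + 5·x = 60 + 5x.
Every vertex has degree 4, so 4V = 2E.
Euler: V − E + F = 2 ⇒ (2E)/4 − E + (20 + x) = 2.
Multiply by 8: 2·(2E) − 4·(2E) + 8·(20 + x) = 16, i.e. 160 + 8x − 2·(60 + 5x) = 16.
Collecting terms: −2x + 40 = 16, so −2x = −24, so x = 12.
Then 2E = 60 + 5·12 = 120, so E = 60, V = 2E/4 = 30, F = 20 + 12 = 32.

12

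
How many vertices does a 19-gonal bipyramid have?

21

A bipyramid over an n-gon has 2n triangular faces and n + 2 vertices: V = 19 + 2 = 21, E = 3·19 = 57, F = 2·19 = 38.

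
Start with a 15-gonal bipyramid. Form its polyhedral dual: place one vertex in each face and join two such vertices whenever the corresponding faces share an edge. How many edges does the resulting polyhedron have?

The base solid has V = 17, E = 45, F = 30.
The dual swaps V and F and preserves E: V′ = F = 30, E′ = E = 45, F′ = V = 17.

45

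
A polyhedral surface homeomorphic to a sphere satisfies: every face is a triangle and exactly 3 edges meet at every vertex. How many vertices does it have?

4

Each face has 3 edges and each edge borders two faces, so 2E = 3F.
Each vertex has degree 3, so 3V = 2E and hence V = 3F/3.
Euler: V − E + F = 2 ⇒ (3F/3) − (3F/2) + F = 2.
Multiply by 6: (6 − 9 + 6)F = 12, i.e. 3F = 12.
So F = 4, E = 3·4/2 = 6, V = 3·4/3 = 4.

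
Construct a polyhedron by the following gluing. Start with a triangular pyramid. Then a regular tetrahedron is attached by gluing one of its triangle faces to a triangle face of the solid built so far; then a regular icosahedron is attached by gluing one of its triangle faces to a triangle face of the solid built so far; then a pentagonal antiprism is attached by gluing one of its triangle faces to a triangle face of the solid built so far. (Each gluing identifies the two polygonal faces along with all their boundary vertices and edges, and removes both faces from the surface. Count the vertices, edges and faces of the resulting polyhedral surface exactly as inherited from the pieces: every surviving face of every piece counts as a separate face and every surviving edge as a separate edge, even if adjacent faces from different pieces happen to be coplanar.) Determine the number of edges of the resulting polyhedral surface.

A triangular pyramid: V=4, E=6, F=4.
Attach a regular tetrahedron (V=4, E=6, F=4) along a 3-gon: merge 3 vertices and 3 edges, delete both glued faces → V=5, E=9, F=6.
Attach a regular icosahedron (V=12, E=30, F=20) along a 3-gon: merge 3 vertices and 3 edges, delete both glued faces → V=14, E=36, F=24.
Attach a pentagonal antiprism (V=10, E=20, F=12) along a 3-gon: merge 3 vertices and 3 edges, delete both glued faces → V=21, E=53, F=34.
Check: V − E + F = 21 − 53 + 34 = 2.

53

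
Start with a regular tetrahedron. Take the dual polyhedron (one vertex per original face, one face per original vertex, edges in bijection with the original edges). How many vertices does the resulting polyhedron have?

The base solid has V = 4, E = 6, F = 4.
The dual swaps V and F and preserves E: V′ = F = 4, E′ = E = 6, F′ = V = 4.

4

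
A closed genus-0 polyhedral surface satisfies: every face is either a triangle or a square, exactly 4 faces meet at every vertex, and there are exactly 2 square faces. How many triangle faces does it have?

Let x be the number of triangles; then F = 2 + x.
Edge–face incidences: 2E = 4·2 + 3·x = 8 + 3x.
Every vertex has degree 4, so 4V = 2E.
Euler: V − E + F = 2 ⇒ (2E)/4 − E + (2 + x) = 2.
Multiply by 8: 2·(2E) − 4·(2E) + 8·(2 + x) = 16, i.e. 16 + 8x − 2·(8 + 3x) = 16.
Collecting terms: 2x = 16, so x = 8.
Then 2E = 8 + 3·8 = 32, so E = 16, V = 2E/4 = 8, F = 2 + 8 = 10.

8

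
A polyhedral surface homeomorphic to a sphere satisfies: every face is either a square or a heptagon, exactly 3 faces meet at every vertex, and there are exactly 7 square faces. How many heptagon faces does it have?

Let x be the number of heptagons; then F = 7 + x.
Edge–face incidences: 2E = 4·7 + 7·x = 28 + 7x.
Every vertex has degree 3, so 3V = 2E.
Euler: V − E + F = 2 ⇒ (2E)/3 − E + (7 + x) = 2.
Multiply by 6: 2·(2E) − 3·(2E) + 6·(7 + x) = 12, i.e. 42 + 6x − (28 + 7x) = 12.
Collecting terms: −x + 14 = 12, so −x = −2, so x = 2.
Then 2E = 28 + 7·2 = 42, so E = 21, V = 2E/3 = 14, F = 7 + 2 = 9.

2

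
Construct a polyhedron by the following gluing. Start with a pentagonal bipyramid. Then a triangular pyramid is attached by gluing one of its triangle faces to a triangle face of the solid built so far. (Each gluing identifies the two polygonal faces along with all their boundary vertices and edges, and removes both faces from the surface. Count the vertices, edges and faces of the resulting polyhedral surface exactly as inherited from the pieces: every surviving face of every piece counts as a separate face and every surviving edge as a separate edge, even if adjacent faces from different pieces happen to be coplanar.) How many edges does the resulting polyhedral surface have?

A pentagonal bipyramid: V=7, E=15, F=10.
Attach a triangular pyramid (V=4, E=6, F=4) along a 3-gon: merge 3 vertices and 3 edges, delete both glued faces → V=8, E=18, F=12.
Check: V − E + F = 8 − 18 + 12 = 2.

18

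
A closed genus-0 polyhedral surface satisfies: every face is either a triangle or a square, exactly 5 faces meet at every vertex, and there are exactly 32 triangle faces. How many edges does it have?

Let x be the number of squares; then F = 32 + x.
Edge–face incidences: 2E = 3·32 + 4·x = 96 + 4x.
Every vertex has degree 5, so 5V = 2E.
Euler: V − E + F = 2 ⇒ (2E)/5 − E + (32 + x) = 2.
Multiply by 10: 2·(2E) − 5·(2E) + 10·(32 + x) = 20, i.e. 320 + 10x − 3·(96 + 4x) = 20.
Collecting terms: −2x + 32 = 20, so −2x = −12, so x = 6.
Then 2E = 96 + 4·6 = 120, so E = 60, V = 2E/5 = 24, F = 32 + 6 = 38.

60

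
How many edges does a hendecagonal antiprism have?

An antiprism on an n-gon has two n-gon caps and 2n triangles: V = 2·11 = 22, E = 4·11 = 44, F = 2·11 + 2 = 24.

44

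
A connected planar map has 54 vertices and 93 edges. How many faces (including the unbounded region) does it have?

Euler's formula for a connected plane graph: V − E + F = 2, so F = 2 − 54 + 93 = 41.

41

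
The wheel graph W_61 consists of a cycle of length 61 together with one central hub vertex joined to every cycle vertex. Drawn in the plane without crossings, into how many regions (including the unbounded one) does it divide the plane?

W_61 has V = 61 + 1 = 62 vertices and E = 2·61 = 122 edges.
By Euler's formula F = 2 − V + E = 2 − 62 + 122 = 62.

62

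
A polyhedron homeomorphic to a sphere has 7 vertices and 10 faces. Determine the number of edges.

Here V − E + F = 2.
E = V + F − (2) = 7 + 10 − (2) = 15.

15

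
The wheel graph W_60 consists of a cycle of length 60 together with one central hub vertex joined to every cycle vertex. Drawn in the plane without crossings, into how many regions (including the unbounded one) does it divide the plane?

61

W_60 has V = 60 + 1 = 61 vertices and E = 2·60 = 120 edges.
By Euler's formula F = 2 − V + E = 2 − 61 + 120 = 61.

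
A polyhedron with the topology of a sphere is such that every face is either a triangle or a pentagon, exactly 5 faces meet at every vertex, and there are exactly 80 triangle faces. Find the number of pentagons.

12

Let x be the number of pentagons; then F = 80 + x.
Edge–face incidences: 2E = 3·80 + 5·x = 240 + 5x.
Every vertex has degree 5, so 5V = 2E.
Euler: V − E + F = 2 ⇒ (2E)/5 − E + (80 + x) = 2.
Multiply by 10: 2·(2E) − 5·(2E) + 10·(80 + x) = 20, i.e. 800 + 10x − 3·(240 + 5x) = 20.
Collecting terms: −5x + 80 = 20, so −5x = −60, so x = 12.
Then 2E = 240 + 5·12 = 300, so E = 150, V = 2E/5 = 60, F = 80 + 12 = 92.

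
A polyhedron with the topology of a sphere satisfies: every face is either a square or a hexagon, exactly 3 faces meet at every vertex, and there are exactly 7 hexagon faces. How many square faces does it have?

6

Let x be the number of squares; then F = 7 + x.
Edge–face incidences: 2E = 6·7 + 4·x = 42 + 4x.
Every vertex has degree 3, so 3V = 2E.
Euler: V − E + F = 2 ⇒ (2E)/3 − E + (7 + x) = 2.
Multiply by 6: 2·(2E) − 3·(2E) + 6·(7 + x) = 12, i.e. 42 + 6x − (42 + 4x) = 12.
Collecting terms: 2x = 12, so x = 6.
Then 2E = 42 + 4·6 = 66, so E = 33, V = 2E/3 = 22, F = 7 + 6 = 13.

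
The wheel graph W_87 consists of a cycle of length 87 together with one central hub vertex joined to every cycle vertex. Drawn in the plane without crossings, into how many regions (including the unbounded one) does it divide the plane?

88

W_87 has V = 87 + 1 = 88 vertices and E = 2·87 = 174 edges.
By Euler's formula F = 2 − V + E = 2 − 88 + 174 = 88.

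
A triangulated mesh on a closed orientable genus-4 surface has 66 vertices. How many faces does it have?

χ = 2 − 2·4 = -6, and every face is a triangle so 3F = 2E.
V − E + F = -6 with E = 3F/2 gives 66 − (3/2 − 1)·F = -6, so F = 144 and E = 216.

144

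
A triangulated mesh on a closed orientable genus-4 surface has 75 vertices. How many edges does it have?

χ = 2 − 2·4 = -6, and every face is a triangle so 3F = 2E.
V − E + F = -6 with E = 3F/2 gives 75 − (3/2 − 1)·F = -6, so F = 162 and E = 243.

243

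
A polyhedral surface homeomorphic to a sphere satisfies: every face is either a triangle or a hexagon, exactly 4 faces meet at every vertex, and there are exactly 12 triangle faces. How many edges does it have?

24

Let x be the number of hexagons; then F = 12 + x.
Edge–face incidences: 2E = 3·12 + 6·x = 36 + 6x.
Every vertex has degree 4, so 4V = 2E.
Euler: V − E + F = 2 ⇒ (2E)/4 − E + (12 + x) = 2.
Multiply by 8: 2·(2E) − 4·(2E) + 8·(12 + x) = 16, i.e. 96 + 8x − 2·(36 + 6x) = 16.
Collecting terms: −4x + 24 = 16, so −4x = −8, so x = 2.
Then 2E = 36 + 6·2 = 48, so E = 24, V = 2E/4 = 12, F = 12 + 2 = 14.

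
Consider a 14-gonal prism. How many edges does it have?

42

A prism on an n-gon has two n-gon bases and n rectangular sides: V = 2·14 = 28, E = 3·14 = 42, F = 14 + 2 = 16.
Check: V − E + F = 28 − 42 + 16 = 2.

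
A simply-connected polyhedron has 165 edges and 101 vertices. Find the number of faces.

Here V − E + F = 2.
F = 2 − V + E = 2 − 101 + 165 = 66.

66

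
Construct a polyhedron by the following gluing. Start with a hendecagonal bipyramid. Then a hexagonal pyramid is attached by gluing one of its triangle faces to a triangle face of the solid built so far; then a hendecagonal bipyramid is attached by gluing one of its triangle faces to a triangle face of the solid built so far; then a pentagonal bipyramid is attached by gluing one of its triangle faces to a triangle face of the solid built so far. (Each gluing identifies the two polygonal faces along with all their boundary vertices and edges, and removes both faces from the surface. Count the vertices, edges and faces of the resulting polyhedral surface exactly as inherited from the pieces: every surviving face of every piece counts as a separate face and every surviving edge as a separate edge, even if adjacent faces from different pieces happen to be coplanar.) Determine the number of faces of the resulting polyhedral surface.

A hendecagonal bipyramid: V=13, E=33, F=22.
Attach a hexagonal pyramid (V=7, E=12, F=7) along a 3-gon: merge 3 vertices and 3 edges, delete both glued faces → V=17, E=42, F=27.
Attach a hendecagonal bipyramid (V=13, E=33, F=22) along a 3-gon: merge 3 vertices and 3 edges, delete both glued faces → V=27, E=72, F=47.
Attach a pentagonal bipyramid (V=7, E=15, F=10) along a 3-gon: merge 3 vertices and 3 edges, delete both glued faces → V=31, E=84, F=55.
Check: V − E + F = 31 − 84 + 55 = 2.

55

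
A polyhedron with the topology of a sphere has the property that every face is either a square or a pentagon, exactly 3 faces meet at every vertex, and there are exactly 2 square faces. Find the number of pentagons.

Let x be the number of pentagons; then F = 2 + x.
Edge–face incidences: 2E = 4·2 + 5·x = 8 + 5x.
Every vertex has degree 3, so 3V = 2E.
Euler: V − E + F = 2 ⇒ (2E)/3 − E + (2 + x) = 2.
Multiply by 6: 2·(2E) − 3·(2E) + 6·(2 + x) = 12, i.e. 12 + 6x − (8 + 5x) = 12.
Collecting terms: x + 4 = 12, so x = 8.
Then 2E = 8 + 5·8 = 48, so E = 24, V = 2E/3 = 16, F = 2 + 8 = 10.

8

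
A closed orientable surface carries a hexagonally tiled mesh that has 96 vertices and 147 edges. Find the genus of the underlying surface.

2

Every face is a hexagon and each edge borders two faces, so 6F = 2·147, giving F = 49.
χ = V − E + F = 96 − 147 + 49 = -2.
For a closed orientable surface χ = 2 − 2g, so g = (2 − (-2))/2 = 2.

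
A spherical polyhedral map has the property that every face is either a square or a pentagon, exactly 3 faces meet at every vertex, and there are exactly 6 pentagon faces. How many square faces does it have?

3

Let x be the number of squares; then F = 6 + x.
Edge–face incidences: 2E = 5·6 + 4·x = 30 + 4x.
Every vertex has degree 3, so 3V = 2E.
Euler: V − E + F = 2 ⇒ (2E)/3 − E + (6 + x) = 2.
Multiply by 6: 2·(2E) − 3·(2E) + 6·(6 + x) = 12, i.e. 36 + 6x − (30 + 4x) = 12.
Collecting terms: 2x + 6 = 12, so 2x = 6, so x = 3.
Then 2E = 30 + 4·3 = 42, so E = 21, V = 2E/3 = 14, F = 6 + 3 = 9.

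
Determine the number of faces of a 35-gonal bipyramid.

70

A bipyramid over an n-gon has 2n triangular faces and n + 2 vertices: V = 35 + 2 = 37, E = 3·35 = 105, F = 2·35 = 70.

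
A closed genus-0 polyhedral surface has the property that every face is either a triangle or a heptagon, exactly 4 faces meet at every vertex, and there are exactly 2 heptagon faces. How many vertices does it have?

14

Let x be the number of triangles; then F = 2 + x.
Edge–face incidences: 2E = 7·2 + 3·x = 14 + 3x.
Every vertex has degree 4, so 4V = 2E.
Euler: V − E + F = 2 ⇒ (2E)/4 − E + (2 + x) = 2.
Multiply by 8: 2·(2E) − 4·(2E) + 8·(2 + x) = 16, i.e. 16 + 8x − 2·(14 + 3x) = 16.
Collecting terms: 2x − 12 = 16, so 2x = 28, so x = 14.
Then 2E = 14 + 3·14 = 56, so E = 28, V = 2E/4 = 14, F = 2 + 14 = 16.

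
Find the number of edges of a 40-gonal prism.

120

A prism on an n-gon has two n-gon bases and n rectangular sides: V = 2·40 = 80, E = 3·40 = 120, F = 40 + 2 = 42.
Check: V − E + F = 80 − 120 + 42 = 2.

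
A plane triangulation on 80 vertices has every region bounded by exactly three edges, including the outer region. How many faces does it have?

In a plane triangulation 3F = 2E and V − E + F = 2, so F = 2V − 4 = 2·80 − 4 = 156.

156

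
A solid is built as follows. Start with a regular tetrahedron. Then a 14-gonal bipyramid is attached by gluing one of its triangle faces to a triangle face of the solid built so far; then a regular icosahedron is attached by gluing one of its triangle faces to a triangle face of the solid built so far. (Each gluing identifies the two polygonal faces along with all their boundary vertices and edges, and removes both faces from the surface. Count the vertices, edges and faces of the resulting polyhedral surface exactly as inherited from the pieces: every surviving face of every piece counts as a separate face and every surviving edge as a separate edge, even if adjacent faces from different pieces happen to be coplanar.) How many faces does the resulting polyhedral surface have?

A regular tetrahedron: V=4, E=6, F=4.
Attach a 14-gonal bipyramid (V=16, E=42, F=28) along a 3-gon: merge 3 vertices and 3 edges, delete both glued faces → V=17, E=45, F=30.
Attach a regular icosahedron (V=12, E=30, F=20) along a 3-gon: merge 3 vertices and 3 edges, delete both glued faces → V=26, E=72, F=48.
Check: V − E + F = 26 − 72 + 48 = 2.

48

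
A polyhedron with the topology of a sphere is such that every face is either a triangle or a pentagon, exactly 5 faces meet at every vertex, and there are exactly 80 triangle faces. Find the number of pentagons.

Let x be the number of pentagons; then F = 80 + x.
Edge–face incidences: 2E = 3·80 + 5·x = 240 + 5x.
Every vertex has degree 5, so 5V = 2E.
Euler: V − E + F = 2 ⇒ (2E)/5 − E + (80 + x) = 2.
Multiply by 10: 2·(2E) − 5·(2E) + 10·(80 + x) = 20, i.e. 800 + 10x − 3·(240 + 5x) = 20.
Collecting terms: −5x + 80 = 20, so −5x = −60, so x = 12.
Then 2E = 240 + 5·12 = 300, so E = 150, V = 2E/5 = 60, F = 80 + 12 = 92.

12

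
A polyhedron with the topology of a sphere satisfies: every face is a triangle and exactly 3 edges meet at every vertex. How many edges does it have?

6

Each face has 3 edges and each edge borders two faces, so 2E = 3F.
Each vertex has degree 3, so 3V = 2E and hence V = 3F/3.
Euler: V − E + F = 2 ⇒ (3F/3) − (3F/2) + F = 2.
Multiply by 6: (6 − 9 + 6)F = 12, i.e. 3F = 12.
So F = 4, E = 3·4/2 = 6, V = 3·4/3 = 4.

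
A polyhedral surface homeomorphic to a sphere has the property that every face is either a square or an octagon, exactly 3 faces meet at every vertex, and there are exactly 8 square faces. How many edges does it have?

24

Let x be the number of octagons; then F = 8 + x.
Edge–face incidences: 2E = 4·8 + 8·x = 32 + 8x.
Every vertex has degree 3, so 3V = 2E.
Euler: V − E + F = 2 ⇒ (2E)/3 − E + (8 + x) = 2.
Multiply by 6: 2·(2E) − 3·(2E) + 6·(8 + x) = 12, i.e. 48 + 6x − (32 + 8x) = 12.
Collecting terms: −2x + 16 = 12, so −2x = −4, so x = 2.
Then 2E = 32 + 8·2 = 48, so E = 24, V = 2E/3 = 16, F = 8 + 2 = 10.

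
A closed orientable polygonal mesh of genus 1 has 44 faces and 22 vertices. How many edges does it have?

For a closed orientable surface of genus 1, χ = 2 − 2·1 = 0.
E = V + F − (0) = 22 + 44 − (0) = 66.

66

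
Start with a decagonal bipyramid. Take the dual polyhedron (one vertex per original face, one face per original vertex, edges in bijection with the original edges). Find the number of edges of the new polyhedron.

30

The base solid has V = 12, E = 30, F = 20.
The dual swaps V and F and preserves E: V′ = F = 20, E′ = E = 30, F′ = V = 12.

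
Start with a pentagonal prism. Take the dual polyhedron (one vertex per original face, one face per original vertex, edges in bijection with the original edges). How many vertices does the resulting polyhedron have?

The base solid has V = 10, E = 15, F = 7.
The dual swaps V and F and preserves E: V′ = F = 7, E′ = E = 15, F′ = V = 10.

7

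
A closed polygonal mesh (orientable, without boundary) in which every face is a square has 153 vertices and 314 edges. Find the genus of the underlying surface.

Every face is a square and each edge borders two faces, so 4F = 2·314, giving F = 157.
χ = V − E + F = 153 − 314 + 157 = -4.
For a closed orientable surface χ = 2 − 2g, so g = (2 − (-4))/2 = 3.

3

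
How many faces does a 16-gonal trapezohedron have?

The n-trapezohedron (dual of the n-antiprism) has V = 2·16 + 2 = 34, E = 4·16 = 64, F = 2·16 = 32.

32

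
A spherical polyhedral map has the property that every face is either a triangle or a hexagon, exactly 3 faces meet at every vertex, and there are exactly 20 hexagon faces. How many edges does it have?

Let x be the number of triangles; then F = 20 + x.
Edge–face incidences: 2E = 6·20 + 3·x = 120 + 3x.
Every vertex has degree 3, so 3V = 2E.
Euler: V − E + F = 2 ⇒ (2E)/3 − E + (20 + x) = 2.
Multiply by 6: 2·(2E) − 3·(2E) + 6·(20 + x) = 12, i.e. 120 + 6x − (120 + 3x) = 12.
Collecting terms: 3x = 12, so x = 4.
Then 2E = 120 + 3·4 = 132, so E = 66, V = 2E/3 = 44, F = 20 + 4 = 24.

66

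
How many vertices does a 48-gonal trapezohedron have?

The n-trapezohedron (dual of the n-antiprism) has V = 2·48 + 2 = 98, E = 4·48 = 192, F = 2·48 = 96.

98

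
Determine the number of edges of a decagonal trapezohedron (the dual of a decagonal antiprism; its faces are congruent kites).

The n-trapezohedron (dual of the n-antiprism) has V = 2·10 + 2 = 22, E = 4·10 = 40, F = 2·10 = 20.

40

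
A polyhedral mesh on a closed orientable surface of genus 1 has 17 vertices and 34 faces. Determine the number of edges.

For a closed orientable surface of genus 1, χ = 2 − 2·1 = 0.
E = V + F − (0) = 17 + 34 − (0) = 51.

51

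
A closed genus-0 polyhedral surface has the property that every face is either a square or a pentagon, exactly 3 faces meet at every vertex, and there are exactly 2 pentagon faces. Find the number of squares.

Let x be the number of squares; then F = 2 + x.
Edge–face incidences: 2E = 5·2 + 4·x = 10 + 4x.
Every vertex has degree 3, so 3V = 2E.
Euler: V − E + F = 2 ⇒ (2E)/3 − E + (2 + x) = 2.
Multiply by 6: 2·(2E) − 3·(2E) + 6·(2 + x) = 12, i.e. 12 + 6x − (10 + 4x) = 12.
Collecting terms: 2x + 2 = 12, so 2x = 10, so x = 5.
Then 2E = 10 + 4·5 = 30, so E = 15, V = 2E/3 = 10, F = 2 + 5 = 7.

5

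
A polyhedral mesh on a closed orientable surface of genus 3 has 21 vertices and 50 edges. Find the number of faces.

25

For a closed orientable surface of genus 3, χ = 2 − 2·3 = -4.
F = -4 − V + E = -4 − 21 + 50 = 25.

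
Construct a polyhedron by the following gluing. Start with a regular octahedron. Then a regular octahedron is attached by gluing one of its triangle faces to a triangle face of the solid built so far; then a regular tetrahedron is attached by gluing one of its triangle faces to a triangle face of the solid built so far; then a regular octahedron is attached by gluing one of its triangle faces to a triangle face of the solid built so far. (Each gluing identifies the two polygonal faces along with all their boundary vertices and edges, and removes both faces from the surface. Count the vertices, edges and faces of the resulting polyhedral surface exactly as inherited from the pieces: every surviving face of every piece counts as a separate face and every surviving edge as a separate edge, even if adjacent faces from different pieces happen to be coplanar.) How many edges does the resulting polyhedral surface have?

33

A regular octahedron: V=6, E=12, F=8.
Attach a regular octahedron (V=6, E=12, F=8) along a 3-gon: merge 3 vertices and 3 edges, delete both glued faces → V=9, E=21, F=14.
Attach a regular tetrahedron (V=4, E=6, F=4) along a 3-gon: merge 3 vertices and 3 edges, delete both glued faces → V=10, E=24, F=16.
Attach a regular octahedron (V=6, E=12, F=8) along a 3-gon: merge 3 vertices and 3 edges, delete both glued faces → V=13, E=33, F=22.
Check: V − E + F = 13 − 33 + 22 = 2.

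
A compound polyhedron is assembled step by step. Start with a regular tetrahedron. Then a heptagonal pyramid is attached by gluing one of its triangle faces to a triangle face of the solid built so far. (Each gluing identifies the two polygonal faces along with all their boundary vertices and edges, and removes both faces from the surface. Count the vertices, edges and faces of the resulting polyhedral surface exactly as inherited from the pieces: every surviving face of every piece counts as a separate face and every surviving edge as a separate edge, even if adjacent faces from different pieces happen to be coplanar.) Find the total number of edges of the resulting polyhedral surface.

A regular tetrahedron: V=4, E=6, F=4.
Attach a heptagonal pyramid (V=8, E=14, F=8) along a 3-gon: merge 3 vertices and 3 edges, delete both glued faces → V=9, E=17, F=10.
Check: V − E + F = 9 − 17 + 10 = 2.

17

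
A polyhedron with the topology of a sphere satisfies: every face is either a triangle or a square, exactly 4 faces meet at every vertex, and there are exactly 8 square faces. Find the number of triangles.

Let x be the number of triangles; then F = 8 + x.
Edge–face incidences: 2E = 4·8 + 3·x = 32 + 3x.
Every vertex has degree 4, so 4V = 2E.
Euler: V − E + F = 2 ⇒ (2E)/4 − E + (8 + x) = 2.
Multiply by 8: 2·(2E) − 4·(2E) + 8·(8 + x) = 16, i.e. 64 + 8x − 2·(32 + 3x) = 16.
Collecting terms: 2x = 16, so x = 8.
Then 2E = 32 + 3·8 = 56, so E = 28, V = 2E/4 = 14, F = 8 + 8 = 16.

8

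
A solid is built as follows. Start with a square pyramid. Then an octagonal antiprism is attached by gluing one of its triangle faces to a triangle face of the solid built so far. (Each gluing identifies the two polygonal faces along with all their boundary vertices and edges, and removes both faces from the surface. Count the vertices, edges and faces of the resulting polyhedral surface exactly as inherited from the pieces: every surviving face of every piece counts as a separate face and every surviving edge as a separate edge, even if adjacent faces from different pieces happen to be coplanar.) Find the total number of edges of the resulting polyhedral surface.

37

A square pyramid: V=5, E=8, F=5.
Attach an octagonal antiprism (V=16, E=32, F=18) along a 3-gon: merge 3 vertices and 3 edges, delete both glued faces → V=18, E=37, F=21.
Check: V − E + F = 18 − 37 + 21 = 2.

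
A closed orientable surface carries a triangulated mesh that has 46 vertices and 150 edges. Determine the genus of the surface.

3

Every face is a triangle and each edge borders two faces, so 3F = 2·150, giving F = 100.
χ = V − E + F = 46 − 150 + 100 = -4.
For a closed orientable surface χ = 2 − 2g, so g = (2 − (-4))/2 = 3.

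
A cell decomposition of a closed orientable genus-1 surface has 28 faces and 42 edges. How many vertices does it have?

14

For a closed orientable surface of genus 1, χ = 2 − 2·1 = 0.
V = 0 + E − F = 0 + 42 − 28 = 14.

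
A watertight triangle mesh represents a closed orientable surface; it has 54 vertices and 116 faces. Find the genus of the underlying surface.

3

Every face is a triangle, so 2E = 3·116 = 348, giving E = 174.
χ = V − E + F = 54 − 174 + 116 = -4.
For a closed orientable surface χ = 2 − 2g, so g = (2 − (-4))/2 = 3.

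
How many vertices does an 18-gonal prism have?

A prism on an n-gon has two n-gon bases and n rectangular sides: V = 2·18 = 36, E = 3·18 = 54, F = 18 + 2 = 20.
Check: V − E + F = 36 − 54 + 20 = 2.

36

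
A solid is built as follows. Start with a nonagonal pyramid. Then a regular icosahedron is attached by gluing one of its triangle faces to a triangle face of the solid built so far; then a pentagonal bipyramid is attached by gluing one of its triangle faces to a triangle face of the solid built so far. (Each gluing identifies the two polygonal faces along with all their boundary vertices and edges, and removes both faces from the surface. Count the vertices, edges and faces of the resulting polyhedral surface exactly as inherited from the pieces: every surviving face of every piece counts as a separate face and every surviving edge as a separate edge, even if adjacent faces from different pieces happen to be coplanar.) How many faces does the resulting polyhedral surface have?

A nonagonal pyramid: V=10, E=18, F=10.
Attach a regular icosahedron (V=12, E=30, F=20) along a 3-gon: merge 3 vertices and 3 edges, delete both glued faces → V=19, E=45, F=28.
Attach a pentagonal bipyramid (V=7, E=15, F=10) along a 3-gon: merge 3 vertices and 3 edges, delete both glued faces → V=23, E=57, F=36.
Check: V − E + F = 23 − 57 + 36 = 2.

36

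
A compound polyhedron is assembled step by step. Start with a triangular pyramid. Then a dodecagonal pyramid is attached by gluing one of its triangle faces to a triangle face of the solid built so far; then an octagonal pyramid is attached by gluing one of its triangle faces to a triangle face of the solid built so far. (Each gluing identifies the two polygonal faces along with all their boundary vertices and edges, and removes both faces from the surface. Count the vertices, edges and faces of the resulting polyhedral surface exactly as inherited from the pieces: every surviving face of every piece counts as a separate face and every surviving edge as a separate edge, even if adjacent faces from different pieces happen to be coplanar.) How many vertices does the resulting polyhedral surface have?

A triangular pyramid: V=4, E=6, F=4.
Attach a dodecagonal pyramid (V=13, E=24, F=13) along a 3-gon: merge 3 vertices and 3 edges, delete both glued faces → V=14, E=27, F=15.
Attach an octagonal pyramid (V=9, E=16, F=9) along a 3-gon: merge 3 vertices and 3 edges, delete both glued faces → V=20, E=40, F=22.
Check: V − E + F = 20 − 40 + 22 = 2.

20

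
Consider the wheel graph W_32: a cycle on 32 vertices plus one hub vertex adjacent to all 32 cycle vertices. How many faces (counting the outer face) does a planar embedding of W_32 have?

33

W_32 has V = 32 + 1 = 33 vertices and E = 2·32 = 64 edges.
By Euler's formula F = 2 − V + E = 2 − 33 + 64 = 33.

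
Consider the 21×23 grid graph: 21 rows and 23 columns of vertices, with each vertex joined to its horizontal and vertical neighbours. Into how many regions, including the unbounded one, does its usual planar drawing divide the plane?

The grid has V = 21·23 = 483 vertices and E = 21·22 + 23·20 = 922 edges.
F = 2 − V + E = 2 − 483 + 922 = 441.

441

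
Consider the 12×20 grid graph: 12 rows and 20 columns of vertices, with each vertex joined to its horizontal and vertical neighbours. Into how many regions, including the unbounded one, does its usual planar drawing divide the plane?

The grid has V = 12·20 = 240 vertices and E = 12·19 + 20·11 = 448 edges.
F = 2 − V + E = 2 − 240 + 448 = 210.

210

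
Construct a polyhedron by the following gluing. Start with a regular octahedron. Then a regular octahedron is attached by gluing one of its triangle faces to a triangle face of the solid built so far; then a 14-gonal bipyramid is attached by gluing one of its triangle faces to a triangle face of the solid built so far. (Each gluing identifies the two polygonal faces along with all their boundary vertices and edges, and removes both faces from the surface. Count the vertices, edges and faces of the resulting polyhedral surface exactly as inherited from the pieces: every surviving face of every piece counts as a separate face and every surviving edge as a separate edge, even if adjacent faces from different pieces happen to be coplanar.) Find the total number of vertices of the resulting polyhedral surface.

A regular octahedron: V=6, E=12, F=8.
Attach a regular octahedron (V=6, E=12, F=8) along a 3-gon: merge 3 vertices and 3 edges, delete both glued faces → V=9, E=21, F=14.
Attach a 14-gonal bipyramid (V=16, E=42, F=28) along a 3-gon: merge 3 vertices and 3 edges, delete both glued faces → V=22, E=60, F=40.
Check: V − E + F = 22 − 60 + 40 = 2.

22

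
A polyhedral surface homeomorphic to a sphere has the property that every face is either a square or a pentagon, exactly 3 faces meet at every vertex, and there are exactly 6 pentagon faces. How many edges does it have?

Let x be the number of squares; then F = 6 + x.
Edge–face incidences: 2E = 5·6 + 4·x = 30 + 4x.
Every vertex has degree 3, so 3V = 2E.
Euler: V − E + F = 2 ⇒ (2E)/3 − E + (6 + x) = 2.
Multiply by 6: 2·(2E) − 3·(2E) + 6·(6 + x) = 12, i.e. 36 + 6x − (30 + 4x) = 12.
Collecting terms: 2x + 6 = 12, so 2x = 6, so x = 3.
Then 2E = 30 + 4·3 = 42, so E = 21, V = 2E/3 = 14, F = 6 + 3 = 9.

21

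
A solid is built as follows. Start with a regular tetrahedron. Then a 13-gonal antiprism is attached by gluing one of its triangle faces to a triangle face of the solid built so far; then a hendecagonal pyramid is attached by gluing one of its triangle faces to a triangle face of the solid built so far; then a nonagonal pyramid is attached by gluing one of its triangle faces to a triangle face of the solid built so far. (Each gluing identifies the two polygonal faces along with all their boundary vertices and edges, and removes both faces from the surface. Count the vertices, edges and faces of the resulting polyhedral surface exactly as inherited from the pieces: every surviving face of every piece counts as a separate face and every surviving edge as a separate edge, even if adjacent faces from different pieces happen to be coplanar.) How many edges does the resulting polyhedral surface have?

A regular tetrahedron: V=4, E=6, F=4.
Attach a 13-gonal antiprism (V=26, E=52, F=28) along a 3-gon: merge 3 vertices and 3 edges, delete both glued faces → V=27, E=55, F=30.
Attach a hendecagonal pyramid (V=12, E=22, F=12) along a 3-gon: merge 3 vertices and 3 edges, delete both glued faces → V=36, E=74, F=40.
Attach a nonagonal pyramid (V=10, E=18, F=10) along a 3-gon: merge 3 vertices and 3 edges, delete both glued faces → V=43, E=89, F=48.
Check: V − E + F = 43 − 89 + 48 = 2.

89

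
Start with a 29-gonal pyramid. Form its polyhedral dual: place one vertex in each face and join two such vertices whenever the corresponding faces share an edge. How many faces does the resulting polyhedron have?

30

The base solid has V = 30, E = 58, F = 30.
The dual swaps V and F and preserves E: V′ = F = 30, E′ = E = 58, F′ = V = 30.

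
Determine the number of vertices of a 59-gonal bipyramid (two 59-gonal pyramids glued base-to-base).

A bipyramid over an n-gon has 2n triangular faces and n + 2 vertices: V = 59 + 2 = 61, E = 3·59 = 177, F = 2·59 = 118.

61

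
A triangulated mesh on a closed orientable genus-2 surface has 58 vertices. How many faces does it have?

120

χ = 2 − 2·2 = -2, and every face is a triangle so 3F = 2E.
V − E + F = -2 with E = 3F/2 gives 58 − (3/2 − 1)·F = -2, so F = 120 and E = 180.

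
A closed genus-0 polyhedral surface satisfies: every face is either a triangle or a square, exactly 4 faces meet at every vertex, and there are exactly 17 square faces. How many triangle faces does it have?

8

Let x be the number of triangles; then F = 17 + x.
Edge–face incidences: 2E = 4·17 + 3·x = 68 + 3x.
Every vertex has degree 4, so 4V = 2E.
Euler: V − E + F = 2 ⇒ (2E)/4 − E + (17 + x) = 2.
Multiply by 8: 2·(2E) − 4·(2E) + 8·(17 + x) = 16, i.e. 136 + 8x − 2·(68 + 3x) = 16.
Collecting terms: 2x = 16, so x = 8.
Then 2E = 68 + 3·8 = 92, so E = 46, V = 2E/4 = 23, F = 17 + 8 = 25.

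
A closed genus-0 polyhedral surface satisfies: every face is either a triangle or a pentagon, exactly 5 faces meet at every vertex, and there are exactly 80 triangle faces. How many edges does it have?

150

Let x be the number of pentagons; then F = 80 + x.
Edge–face incidences: 2E = 3·80 + 5·x = 240 + 5x.
Every vertex has degree 5, so 5V = 2E.
Euler: V − E + F = 2 ⇒ (2E)/5 − E + (80 + x) = 2.
Multiply by 10: 2·(2E) − 5·(2E) + 10·(80 + x) = 20, i.e. 800 + 10x − 3·(240 + 5x) = 20.
Collecting terms: −5x + 80 = 20, so −5x = −60, so x = 12.
Then 2E = 240 + 5·12 = 300, so E = 150, V = 2E/5 = 60, F = 80 + 12 = 92.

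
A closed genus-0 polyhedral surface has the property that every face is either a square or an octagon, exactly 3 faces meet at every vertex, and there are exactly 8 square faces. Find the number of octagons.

Let x be the number of octagons; then F = 8 + x.
Edge–face incidences: 2E = 4·8 + 8·x = 32 + 8x.
Every vertex has degree 3, so 3V = 2E.
Euler: V − E + F = 2 ⇒ (2E)/3 − E + (8 + x) = 2.
Multiply by 6: 2·(2E) − 3·(2E) + 6·(8 + x) = 12, i.e. 48 + 6x − (32 + 8x) = 12.
Collecting terms: −2x + 16 = 12, so −2x = −4, so x = 2.
Then 2E = 32 + 8·2 = 48, so E = 24, V = 2E/3 = 16, F = 8 + 2 = 10.

2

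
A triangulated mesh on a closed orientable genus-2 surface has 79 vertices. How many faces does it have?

χ = 2 − 2·2 = -2, and every face is a triangle so 3F = 2E.
V − E + F = -2 with E = 3F/2 gives 79 − (3/2 − 1)·F = -2, so F = 162 and E = 243.

162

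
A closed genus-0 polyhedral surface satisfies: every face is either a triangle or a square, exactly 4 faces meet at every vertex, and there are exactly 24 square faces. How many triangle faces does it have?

Let x be the number of triangles; then F = 24 + x.
Edge–face incidences: 2E = 4·24 + 3·x = 96 + 3x.
Every vertex has degree 4, so 4V = 2E.
Euler: V − E + F = 2 ⇒ (2E)/4 − E + (24 + x) = 2.
Multiply by 8: 2·(2E) − 4·(2E) + 8·(24 + x) = 16, i.e. 192 + 8x − 2·(96 + 3x) = 16.
Collecting terms: 2x = 16, so x = 8.
Then 2E = 96 + 3·8 = 120, so E = 60, V = 2E/4 = 30, F = 24 + 8 = 32.

8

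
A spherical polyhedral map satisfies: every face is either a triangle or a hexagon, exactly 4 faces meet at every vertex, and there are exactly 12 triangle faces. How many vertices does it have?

Let x be the number of hexagons; then F = 12 + x.
Edge–face incidences: 2E = 3·12 + 6·x = 36 + 6x.
Every vertex has degree 4, so 4V = 2E.
Euler: V − E + F = 2 ⇒ (2E)/4 − E + (12 + x) = 2.
Multiply by 8: 2·(2E) − 4·(2E) + 8·(12 + x) = 16, i.e. 96 + 8x − 2·(36 + 6x) = 16.
Collecting terms: −4x + 24 = 16, so −4x = −8, so x = 2.
Then 2E = 36 + 6·2 = 48, so E = 24, V = 2E/4 = 12, F = 12 + 2 = 14.

12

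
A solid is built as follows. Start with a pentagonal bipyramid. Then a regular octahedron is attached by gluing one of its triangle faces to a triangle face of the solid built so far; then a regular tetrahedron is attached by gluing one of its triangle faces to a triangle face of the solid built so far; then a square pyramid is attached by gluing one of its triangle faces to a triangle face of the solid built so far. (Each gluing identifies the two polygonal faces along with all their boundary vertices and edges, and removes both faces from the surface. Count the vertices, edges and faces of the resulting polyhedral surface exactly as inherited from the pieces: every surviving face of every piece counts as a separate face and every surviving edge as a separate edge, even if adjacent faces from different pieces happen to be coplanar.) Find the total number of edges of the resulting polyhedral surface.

32

A pentagonal bipyramid: V=7, E=15, F=10.
Attach a regular octahedron (V=6, E=12, F=8) along a 3-gon: merge 3 vertices and 3 edges, delete both glued faces → V=10, E=24, F=16.
Attach a regular tetrahedron (V=4, E=6, F=4) along a 3-gon: merge 3 vertices and 3 edges, delete both glued faces → V=11, E=27, F=18.
Attach a square pyramid (V=5, E=8, F=5) along a 3-gon: merge 3 vertices and 3 edges, delete both glued faces → V=13, E=32, F=21.
Check: V − E + F = 13 − 32 + 21 = 2.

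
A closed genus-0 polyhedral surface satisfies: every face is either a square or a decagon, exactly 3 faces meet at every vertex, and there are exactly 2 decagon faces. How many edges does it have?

30

Let x be the number of squares; then F = 2 + x.
Edge–face incidences: 2E = 10·2 + 4·x = 20 + 4x.
Every vertex has degree 3, so 3V = 2E.
Euler: V − E + F = 2 ⇒ (2E)/3 − E + (2 + x) = 2.
Multiply by 6: 2·(2E) − 3·(2E) + 6·(2 + x) = 12, i.e. 12 + 6x − (20 + 4x) = 12.
Collecting terms: 2x − 8 = 12, so 2x = 20, so x = 10.
Then 2E = 20 + 4·10 = 60, so E = 30, V = 2E/3 = 20, F = 2 + 10 = 12.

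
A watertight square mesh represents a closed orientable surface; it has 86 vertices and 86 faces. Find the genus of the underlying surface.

1

Every face is a square, so 2E = 4·86 = 344, giving E = 172.
χ = V − E + F = 86 − 172 + 86 = 0.
For a closed orientable surface χ = 2 − 2g, so g = (2 − (0))/2 = 1.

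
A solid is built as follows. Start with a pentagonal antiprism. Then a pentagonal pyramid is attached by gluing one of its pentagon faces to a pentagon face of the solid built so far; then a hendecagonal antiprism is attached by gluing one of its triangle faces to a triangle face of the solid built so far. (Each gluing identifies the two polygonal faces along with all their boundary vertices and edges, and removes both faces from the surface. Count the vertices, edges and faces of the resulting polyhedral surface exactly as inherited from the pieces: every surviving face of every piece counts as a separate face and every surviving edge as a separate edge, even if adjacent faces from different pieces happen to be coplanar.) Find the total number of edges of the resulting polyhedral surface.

A pentagonal antiprism: V=10, E=20, F=12.
Attach a pentagonal pyramid (V=6, E=10, F=6) along a 5-gon: merge 5 vertices and 5 edges, delete both glued faces → V=11, E=25, F=16.
Attach a hendecagonal antiprism (V=22, E=44, F=24) along a 3-gon: merge 3 vertices and 3 edges, delete both glued faces → V=30, E=66, F=38.
Check: V − E + F = 30 − 66 + 38 = 2.

66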